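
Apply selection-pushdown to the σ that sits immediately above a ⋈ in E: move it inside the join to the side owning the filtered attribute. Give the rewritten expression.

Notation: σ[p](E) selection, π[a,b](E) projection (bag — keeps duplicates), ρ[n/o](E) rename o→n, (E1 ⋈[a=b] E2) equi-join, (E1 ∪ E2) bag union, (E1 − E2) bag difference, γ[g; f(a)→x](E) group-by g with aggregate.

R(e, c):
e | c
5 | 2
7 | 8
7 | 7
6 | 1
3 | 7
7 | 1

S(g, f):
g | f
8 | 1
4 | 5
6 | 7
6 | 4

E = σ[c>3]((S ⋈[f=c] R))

σ filters on c, owned by the right side.
E' = (S ⋈[f=c] σ[c>3](R))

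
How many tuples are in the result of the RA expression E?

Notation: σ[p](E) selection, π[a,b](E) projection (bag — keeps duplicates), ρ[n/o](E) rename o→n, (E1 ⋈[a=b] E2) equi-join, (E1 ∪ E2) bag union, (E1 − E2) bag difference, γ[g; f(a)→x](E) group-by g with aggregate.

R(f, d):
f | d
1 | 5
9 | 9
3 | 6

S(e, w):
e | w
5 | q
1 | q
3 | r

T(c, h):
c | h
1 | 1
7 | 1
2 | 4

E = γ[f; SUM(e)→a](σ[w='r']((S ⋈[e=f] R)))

Per-node cardinality:
  S → 3
  R → 3
  (S ⋈[e=f] R) → 2
  σ[w='r']((S ⋈[e=f] R)) → 1
  γ[f; SUM(e)→a](σ[w='r']((S ⋈[e=f] R))) → 1

|E| = 1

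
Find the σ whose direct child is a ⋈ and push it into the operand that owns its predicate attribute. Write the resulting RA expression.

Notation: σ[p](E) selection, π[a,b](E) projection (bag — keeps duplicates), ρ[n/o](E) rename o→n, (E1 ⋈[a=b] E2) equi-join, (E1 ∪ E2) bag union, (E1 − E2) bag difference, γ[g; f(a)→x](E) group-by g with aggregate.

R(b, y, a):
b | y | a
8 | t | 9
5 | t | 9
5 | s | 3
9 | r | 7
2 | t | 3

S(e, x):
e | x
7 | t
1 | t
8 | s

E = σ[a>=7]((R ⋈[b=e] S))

σ filters on a, owned by the left side.
E' = (σ[a>=7](R) ⋈[b=e] S)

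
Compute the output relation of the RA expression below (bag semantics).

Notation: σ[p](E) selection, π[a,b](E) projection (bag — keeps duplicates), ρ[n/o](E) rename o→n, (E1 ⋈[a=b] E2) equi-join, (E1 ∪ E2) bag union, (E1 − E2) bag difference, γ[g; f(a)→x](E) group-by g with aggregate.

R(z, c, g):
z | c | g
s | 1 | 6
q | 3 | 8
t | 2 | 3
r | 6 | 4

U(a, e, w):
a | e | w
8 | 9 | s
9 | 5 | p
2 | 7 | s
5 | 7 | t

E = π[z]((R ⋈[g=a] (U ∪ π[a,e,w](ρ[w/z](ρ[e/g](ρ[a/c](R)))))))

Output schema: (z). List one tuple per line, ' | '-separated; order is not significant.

Subexpression sizes:
  R → 4
  U → 4
  R → 4
  ρ[a/c](R) → 4
  ρ[e/g](ρ[a/c](R)) → 4
  ρ[w/z](ρ[e/g](ρ[a/c](R))) → 4
  π[a,e,w](ρ[w/z](ρ[e/g](ρ[a/c](R)))) → 4
  (U ∪ π[a,e,w](ρ[w/z](ρ[e/g](ρ[a/c](R))))) → 8
  (R ⋈[g=a] (U ∪ π[a,e,w](ρ[w/z](ρ[e/g](ρ[a/c](R)))))) → 3
  π[z]((R ⋈[g=a] (U ∪ π[a,e,w](ρ[w/z](ρ[e/g](ρ[a/c](R))))))) → 3

== RESULT ==
z
q
s
t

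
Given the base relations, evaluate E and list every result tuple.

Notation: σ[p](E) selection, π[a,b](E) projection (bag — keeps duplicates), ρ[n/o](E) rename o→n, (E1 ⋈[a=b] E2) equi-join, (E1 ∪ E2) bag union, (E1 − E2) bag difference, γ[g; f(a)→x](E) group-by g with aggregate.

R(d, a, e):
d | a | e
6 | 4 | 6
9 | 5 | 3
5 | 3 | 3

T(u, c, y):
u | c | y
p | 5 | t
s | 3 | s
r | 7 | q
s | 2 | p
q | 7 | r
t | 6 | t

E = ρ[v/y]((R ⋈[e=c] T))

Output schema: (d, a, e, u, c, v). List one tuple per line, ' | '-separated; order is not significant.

Per-node cardinality:
  R → 3
  T → 6
  (R ⋈[e=c] T) → 3
  ρ[v/y]((R ⋈[e=c] T)) → 3

== RESULT ==
d | a | e | u | c | v
5 | 3 | 3 | s | 3 | s
6 | 4 | 6 | t | 6 | t
9 | 5 | 3 | s | 3 | s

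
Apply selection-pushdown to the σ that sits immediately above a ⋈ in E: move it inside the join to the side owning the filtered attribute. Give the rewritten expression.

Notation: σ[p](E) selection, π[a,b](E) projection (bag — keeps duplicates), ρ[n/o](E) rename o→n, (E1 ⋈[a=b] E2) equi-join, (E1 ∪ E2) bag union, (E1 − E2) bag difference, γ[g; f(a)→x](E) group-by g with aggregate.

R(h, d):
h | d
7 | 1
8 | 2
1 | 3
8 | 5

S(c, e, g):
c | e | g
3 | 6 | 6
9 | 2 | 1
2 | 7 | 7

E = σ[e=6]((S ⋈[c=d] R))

σ filters on e, owned by the left side.
E' = (σ[e=6](S) ⋈[c=d] R)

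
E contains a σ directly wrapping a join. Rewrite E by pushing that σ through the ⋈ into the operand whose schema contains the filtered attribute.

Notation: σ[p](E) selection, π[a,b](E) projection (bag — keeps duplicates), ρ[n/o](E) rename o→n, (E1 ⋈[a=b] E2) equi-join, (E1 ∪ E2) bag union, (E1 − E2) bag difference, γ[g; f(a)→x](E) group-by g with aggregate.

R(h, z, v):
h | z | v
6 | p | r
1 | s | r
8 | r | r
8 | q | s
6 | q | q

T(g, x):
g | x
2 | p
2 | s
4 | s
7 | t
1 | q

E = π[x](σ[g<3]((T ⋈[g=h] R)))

σ filters on g, owned by the left side.
E' = π[x]((σ[g<3](T) ⋈[g=h] R))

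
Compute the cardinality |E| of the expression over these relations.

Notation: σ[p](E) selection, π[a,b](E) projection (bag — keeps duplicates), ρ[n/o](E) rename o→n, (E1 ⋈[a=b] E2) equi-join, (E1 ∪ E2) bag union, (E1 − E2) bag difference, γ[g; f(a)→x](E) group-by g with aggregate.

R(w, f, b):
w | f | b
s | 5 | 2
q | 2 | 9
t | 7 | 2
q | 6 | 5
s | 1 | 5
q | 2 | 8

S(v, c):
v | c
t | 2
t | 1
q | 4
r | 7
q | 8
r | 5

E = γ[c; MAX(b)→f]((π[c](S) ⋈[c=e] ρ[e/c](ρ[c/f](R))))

Subexpression sizes:
  S → 6
  π[c](S) → 6
  R → 6
  ρ[c/f](R) → 6
  ρ[e/c](ρ[c/f](R)) → 6
  (π[c](S) ⋈[c=e] ρ[e/c](ρ[c/f](R))) → 5
  γ[c; MAX(b)→f]((π[c](S) ⋈[c=e] ρ[e/c](ρ[c/f](R)))) → 4

|E| = 4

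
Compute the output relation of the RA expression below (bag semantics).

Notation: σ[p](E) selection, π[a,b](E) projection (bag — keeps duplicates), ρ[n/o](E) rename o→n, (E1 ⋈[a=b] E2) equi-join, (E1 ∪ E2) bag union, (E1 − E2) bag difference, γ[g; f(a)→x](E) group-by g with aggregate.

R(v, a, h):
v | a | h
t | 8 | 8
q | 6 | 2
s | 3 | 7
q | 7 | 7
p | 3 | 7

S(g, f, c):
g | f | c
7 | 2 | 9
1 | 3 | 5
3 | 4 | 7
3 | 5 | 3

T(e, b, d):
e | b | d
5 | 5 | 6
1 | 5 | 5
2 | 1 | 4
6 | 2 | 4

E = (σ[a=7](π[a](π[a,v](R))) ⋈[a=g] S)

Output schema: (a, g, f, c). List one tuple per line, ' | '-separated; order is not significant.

Per-node cardinality:
  R → 5
  π[a,v](R) → 5
  π[a](π[a,v](R)) → 5
  σ[a=7](π[a](π[a,v](R))) → 1
  S → 4
  (σ[a=7](π[a](π[a,v](R))) ⋈[a=g] S) → 1

== RESULT ==
a | g | f | c
7 | 7 | 2 | 9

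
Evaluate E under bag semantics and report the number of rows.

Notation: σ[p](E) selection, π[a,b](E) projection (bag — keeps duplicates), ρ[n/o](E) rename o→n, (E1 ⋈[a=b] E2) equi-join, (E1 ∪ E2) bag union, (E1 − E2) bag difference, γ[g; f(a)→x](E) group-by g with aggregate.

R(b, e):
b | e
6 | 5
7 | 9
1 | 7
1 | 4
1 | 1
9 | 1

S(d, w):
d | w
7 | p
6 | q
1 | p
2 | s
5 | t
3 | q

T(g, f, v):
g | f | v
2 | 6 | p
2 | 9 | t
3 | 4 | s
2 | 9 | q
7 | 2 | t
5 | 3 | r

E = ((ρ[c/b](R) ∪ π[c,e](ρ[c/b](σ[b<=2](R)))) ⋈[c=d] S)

Per-node cardinality:
  R → 6
  ρ[c/b](R) → 6
  R → 6
  σ[b<=2](R) → 3
  ρ[c/b](σ[b<=2](R)) → 3
  π[c,e](ρ[c/b](σ[b<=2](R))) → 3
  (ρ[c/b](R) ∪ π[c,e](ρ[c/b](σ[b<=2](R)))) → 9
  S → 6
  ((ρ[c/b](R) ∪ π[c,e](ρ[c/b](σ[b<=2](R)))) ⋈[c=d] S) → 8

|E| = 8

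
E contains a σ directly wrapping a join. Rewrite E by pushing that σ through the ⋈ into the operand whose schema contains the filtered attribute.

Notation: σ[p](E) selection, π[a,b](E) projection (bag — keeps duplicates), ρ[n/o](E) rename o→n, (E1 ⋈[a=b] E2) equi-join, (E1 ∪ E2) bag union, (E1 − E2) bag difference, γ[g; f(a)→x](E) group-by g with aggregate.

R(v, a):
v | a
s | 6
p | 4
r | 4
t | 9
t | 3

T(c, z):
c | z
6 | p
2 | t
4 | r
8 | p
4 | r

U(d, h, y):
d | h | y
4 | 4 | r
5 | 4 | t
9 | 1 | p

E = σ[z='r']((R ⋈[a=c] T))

σ filters on z, owned by the right side.
E' = (R ⋈[a=c] σ[z='r'](T))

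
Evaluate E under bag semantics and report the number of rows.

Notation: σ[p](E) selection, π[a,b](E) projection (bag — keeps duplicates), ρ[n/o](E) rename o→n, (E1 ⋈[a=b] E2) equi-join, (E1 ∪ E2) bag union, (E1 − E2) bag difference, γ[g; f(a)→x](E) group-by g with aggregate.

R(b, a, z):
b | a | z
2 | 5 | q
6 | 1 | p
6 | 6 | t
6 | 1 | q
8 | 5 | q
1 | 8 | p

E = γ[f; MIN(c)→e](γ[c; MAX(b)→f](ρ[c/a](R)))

Stepwise |·|:
  R → 6
  ρ[c/a](R) → 6
  γ[c; MAX(b)→f](ρ[c/a](R)) → 4
  γ[f; MIN(c)→e](γ[c; MAX(b)→f](ρ[c/a](R))) → 3

|E| = 3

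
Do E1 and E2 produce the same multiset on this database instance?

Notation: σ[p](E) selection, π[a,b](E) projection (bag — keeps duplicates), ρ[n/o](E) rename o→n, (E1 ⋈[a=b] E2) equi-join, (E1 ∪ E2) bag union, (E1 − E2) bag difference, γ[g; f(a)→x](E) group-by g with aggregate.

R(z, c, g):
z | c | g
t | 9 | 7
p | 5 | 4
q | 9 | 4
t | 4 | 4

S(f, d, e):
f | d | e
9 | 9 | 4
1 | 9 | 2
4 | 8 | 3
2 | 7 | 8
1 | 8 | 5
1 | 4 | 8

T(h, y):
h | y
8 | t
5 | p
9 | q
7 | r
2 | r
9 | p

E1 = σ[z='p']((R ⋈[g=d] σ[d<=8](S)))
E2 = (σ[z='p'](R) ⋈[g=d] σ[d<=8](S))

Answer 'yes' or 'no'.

E1 subexpression sizes:
  R → 4
  S → 6
  σ[d<=8](S) → 4
  (R ⋈[g=d] σ[d<=8](S)) → 4
  σ[z='p']((R ⋈[g=d] σ[d<=8](S))) → 1
E2 subexpression sizes:
  R → 4
  σ[z='p'](R) → 1
  S → 6
  σ[d<=8](S) → 4
  (σ[z='p'](R) ⋈[g=d] σ[d<=8](S)) → 1

E1 and E2 produce the same multiset:
z | c | g | f | d | e
p | 5 | 4 | 1 | 4 | 8

yes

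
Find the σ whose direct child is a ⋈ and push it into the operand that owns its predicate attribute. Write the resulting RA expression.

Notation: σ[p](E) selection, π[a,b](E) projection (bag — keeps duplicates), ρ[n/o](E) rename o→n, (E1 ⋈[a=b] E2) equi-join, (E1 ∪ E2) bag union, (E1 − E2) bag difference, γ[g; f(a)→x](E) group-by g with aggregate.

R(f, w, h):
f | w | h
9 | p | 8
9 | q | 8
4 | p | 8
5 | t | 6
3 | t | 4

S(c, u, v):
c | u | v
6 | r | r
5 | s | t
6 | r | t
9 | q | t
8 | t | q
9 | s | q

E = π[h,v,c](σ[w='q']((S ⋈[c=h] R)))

σ filters on w, owned by the right side.
E' = π[h,v,c]((S ⋈[c=h] σ[w='q'](R)))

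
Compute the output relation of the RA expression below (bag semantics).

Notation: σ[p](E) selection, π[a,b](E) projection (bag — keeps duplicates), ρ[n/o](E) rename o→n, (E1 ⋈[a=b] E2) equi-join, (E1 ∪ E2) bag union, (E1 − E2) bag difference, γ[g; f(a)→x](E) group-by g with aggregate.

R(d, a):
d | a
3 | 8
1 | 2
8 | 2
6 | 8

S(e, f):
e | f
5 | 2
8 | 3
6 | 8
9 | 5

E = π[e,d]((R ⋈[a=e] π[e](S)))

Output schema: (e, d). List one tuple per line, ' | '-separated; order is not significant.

Stepwise |·|:
  R → 4
  S → 4
  π[e](S) → 4
  (R ⋈[a=e] π[e](S)) → 2
  π[e,d]((R ⋈[a=e] π[e](S))) → 2

== RESULT ==
e | d
8 | 3
8 | 6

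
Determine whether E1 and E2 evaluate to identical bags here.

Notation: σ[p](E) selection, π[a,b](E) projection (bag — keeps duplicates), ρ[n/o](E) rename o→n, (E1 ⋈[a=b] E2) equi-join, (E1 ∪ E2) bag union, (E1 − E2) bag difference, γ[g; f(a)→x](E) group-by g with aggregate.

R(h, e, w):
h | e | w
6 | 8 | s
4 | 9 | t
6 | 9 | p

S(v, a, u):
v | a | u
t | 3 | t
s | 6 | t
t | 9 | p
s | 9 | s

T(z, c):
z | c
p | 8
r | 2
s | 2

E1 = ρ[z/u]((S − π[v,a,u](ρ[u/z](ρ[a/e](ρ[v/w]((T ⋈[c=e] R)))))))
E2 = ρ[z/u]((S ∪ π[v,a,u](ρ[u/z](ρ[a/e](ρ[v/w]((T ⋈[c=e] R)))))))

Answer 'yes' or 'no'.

E1 row counts bottom-up:
  S → 4
  T → 3
  R → 3
  (T ⋈[c=e] R) → 1
  ρ[v/w]((T ⋈[c=e] R)) → 1
  ρ[a/e](ρ[v/w]((T ⋈[c=e] R))) → 1
  ρ[u/z](ρ[a/e](ρ[v/w]((T ⋈[c=e] R)))) → 1
  π[v,a,u](ρ[u/z](ρ[a/e](ρ[v/w]((T ⋈[c=e] R))))) → 1
  (S − π[v,a,u](ρ[u/z](ρ[a/e](ρ[v/w]((T ⋈[c=e] R)))))) → 4
  ρ[z/u]((S − π[v,a,u](ρ[u/z](ρ[a/e](ρ[v/w]((T ⋈[c=e] R))))))) → 4
E2 row counts bottom-up:
  S → 4
  T → 3
  R → 3
  (T ⋈[c=e] R) → 1
  ρ[v/w]((T ⋈[c=e] R)) → 1
  ρ[a/e](ρ[v/w]((T ⋈[c=e] R))) → 1
  ρ[u/z](ρ[a/e](ρ[v/w]((T ⋈[c=e] R)))) → 1
  π[v,a,u](ρ[u/z](ρ[a/e](ρ[v/w]((T ⋈[c=e] R))))) → 1
  (S ∪ π[v,a,u](ρ[u/z](ρ[a/e](ρ[v/w]((T ⋈[c=e] R)))))) → 5
  ρ[z/u]((S ∪ π[v,a,u](ρ[u/z](ρ[a/e](ρ[v/w]((T ⋈[c=e] R))))))) → 5

E1 result:
v | a | z
s | 6 | t
s | 9 | s
t | 3 | t
t | 9 | p
E2 result:
v | a | z
s | 6 | t
s | 8 | p
s | 9 | s
t | 3 | t
t | 9 | p
Witness: ('s', 8, 'p') appears 0× in E1 but 1× in E2.

no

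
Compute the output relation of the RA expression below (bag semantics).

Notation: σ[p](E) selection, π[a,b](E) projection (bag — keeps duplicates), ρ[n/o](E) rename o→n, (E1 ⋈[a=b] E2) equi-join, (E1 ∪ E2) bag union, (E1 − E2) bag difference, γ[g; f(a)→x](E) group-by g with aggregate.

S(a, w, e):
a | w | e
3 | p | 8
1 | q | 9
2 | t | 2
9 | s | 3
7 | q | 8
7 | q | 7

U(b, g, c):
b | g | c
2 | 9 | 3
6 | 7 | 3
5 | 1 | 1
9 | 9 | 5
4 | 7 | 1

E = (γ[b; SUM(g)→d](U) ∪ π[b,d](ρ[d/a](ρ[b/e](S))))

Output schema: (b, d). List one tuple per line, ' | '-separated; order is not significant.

Stepwise |·|:
  U → 5
  γ[b; SUM(g)→d](U) → 5
  S → 6
  ρ[b/e](S) → 6
  ρ[d/a](ρ[b/e](S)) → 6
  π[b,d](ρ[d/a](ρ[b/e](S))) → 6
  (γ[b; SUM(g)→d](U) ∪ π[b,d](ρ[d/a](ρ[b/e](S)))) → 11

== RESULT ==
b | d
2 | 2
2 | 9
3 | 9
4 | 7
5 | 1
6 | 7
7 | 7
8 | 3
8 | 7
9 | 1
9 | 9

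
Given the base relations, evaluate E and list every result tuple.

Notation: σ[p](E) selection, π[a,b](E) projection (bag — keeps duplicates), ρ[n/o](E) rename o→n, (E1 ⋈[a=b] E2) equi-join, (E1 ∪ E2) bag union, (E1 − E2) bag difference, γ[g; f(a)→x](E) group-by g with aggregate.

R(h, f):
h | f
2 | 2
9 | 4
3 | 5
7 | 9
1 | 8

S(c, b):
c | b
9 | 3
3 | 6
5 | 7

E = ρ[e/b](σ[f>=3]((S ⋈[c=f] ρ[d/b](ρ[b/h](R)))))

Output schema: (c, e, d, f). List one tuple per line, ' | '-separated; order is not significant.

Stepwise |·|:
  S → 3
  R → 5
  ρ[b/h](R) → 5
  ρ[d/b](ρ[b/h](R)) → 5
  (S ⋈[c=f] ρ[d/b](ρ[b/h](R))) → 2
  σ[f>=3]((S ⋈[c=f] ρ[d/b](ρ[b/h](R)))) → 2
  ρ[e/b](σ[f>=3]((S ⋈[c=f] ρ[d/b](ρ[b/h](R))))) → 2

== RESULT ==
c | e | d | f
5 | 7 | 3 | 5
9 | 3 | 7 | 9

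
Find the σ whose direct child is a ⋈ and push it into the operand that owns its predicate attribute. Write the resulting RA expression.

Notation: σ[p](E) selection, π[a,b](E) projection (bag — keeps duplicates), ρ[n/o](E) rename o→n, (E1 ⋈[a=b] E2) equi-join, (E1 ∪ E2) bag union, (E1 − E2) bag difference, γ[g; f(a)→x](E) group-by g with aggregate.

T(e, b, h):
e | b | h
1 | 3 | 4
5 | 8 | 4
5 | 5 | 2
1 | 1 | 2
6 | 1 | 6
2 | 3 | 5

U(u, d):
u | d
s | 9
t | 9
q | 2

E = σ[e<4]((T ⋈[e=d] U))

σ filters on e, owned by the left side.
E' = (σ[e<4](T) ⋈[e=d] U)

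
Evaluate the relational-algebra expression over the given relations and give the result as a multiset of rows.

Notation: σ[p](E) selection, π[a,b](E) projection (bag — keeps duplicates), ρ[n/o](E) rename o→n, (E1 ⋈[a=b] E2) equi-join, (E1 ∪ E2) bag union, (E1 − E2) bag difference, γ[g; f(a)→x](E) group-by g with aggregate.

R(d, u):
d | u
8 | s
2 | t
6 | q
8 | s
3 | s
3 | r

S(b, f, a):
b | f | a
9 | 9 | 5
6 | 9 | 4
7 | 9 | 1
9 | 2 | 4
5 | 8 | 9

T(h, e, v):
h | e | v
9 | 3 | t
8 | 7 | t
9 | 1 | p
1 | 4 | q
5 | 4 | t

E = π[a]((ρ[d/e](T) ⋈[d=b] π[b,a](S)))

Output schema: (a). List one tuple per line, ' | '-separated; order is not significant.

Stepwise |·|:
  T → 5
  ρ[d/e](T) → 5
  S → 5
  π[b,a](S) → 5
  (ρ[d/e](T) ⋈[d=b] π[b,a](S)) → 1
  π[a]((ρ[d/e](T) ⋈[d=b] π[b,a](S))) → 1

== RESULT ==
a
1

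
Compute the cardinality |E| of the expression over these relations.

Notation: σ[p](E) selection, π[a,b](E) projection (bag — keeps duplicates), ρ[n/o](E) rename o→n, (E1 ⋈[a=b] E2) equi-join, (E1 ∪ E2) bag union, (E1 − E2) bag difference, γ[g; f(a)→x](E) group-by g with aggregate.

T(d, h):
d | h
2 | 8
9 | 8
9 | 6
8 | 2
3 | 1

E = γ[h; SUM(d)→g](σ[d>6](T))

Row counts bottom-up:
  T → 5
  σ[d>6](T) → 3
  γ[h; SUM(d)→g](σ[d>6](T)) → 3

|E| = 3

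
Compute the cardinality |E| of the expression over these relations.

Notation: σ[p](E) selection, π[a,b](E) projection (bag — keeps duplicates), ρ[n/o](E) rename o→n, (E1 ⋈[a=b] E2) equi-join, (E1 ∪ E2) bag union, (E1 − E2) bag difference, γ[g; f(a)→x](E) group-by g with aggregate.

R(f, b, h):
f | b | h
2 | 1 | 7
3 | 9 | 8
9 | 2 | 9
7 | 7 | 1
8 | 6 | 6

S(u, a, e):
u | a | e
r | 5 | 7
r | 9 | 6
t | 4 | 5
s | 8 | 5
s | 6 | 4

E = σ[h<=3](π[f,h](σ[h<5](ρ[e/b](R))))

Per-node cardinality:
  R → 5
  ρ[e/b](R) → 5
  σ[h<5](ρ[e/b](R)) → 1
  π[f,h](σ[h<5](ρ[e/b](R))) → 1
  σ[h<=3](π[f,h](σ[h<5](ρ[e/b](R)))) → 1

|E| = 1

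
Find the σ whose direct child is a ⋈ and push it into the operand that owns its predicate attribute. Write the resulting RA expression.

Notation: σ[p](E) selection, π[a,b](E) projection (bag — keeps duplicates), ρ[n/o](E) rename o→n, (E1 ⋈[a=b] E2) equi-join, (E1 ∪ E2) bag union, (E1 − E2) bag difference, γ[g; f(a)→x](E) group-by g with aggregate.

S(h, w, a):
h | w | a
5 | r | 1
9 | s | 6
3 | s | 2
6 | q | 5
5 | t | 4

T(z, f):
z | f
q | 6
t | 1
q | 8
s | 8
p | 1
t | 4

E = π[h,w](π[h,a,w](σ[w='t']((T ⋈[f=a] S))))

σ filters on w, owned by the right side.
E' = π[h,w](π[h,a,w]((T ⋈[f=a] σ[w='t'](S))))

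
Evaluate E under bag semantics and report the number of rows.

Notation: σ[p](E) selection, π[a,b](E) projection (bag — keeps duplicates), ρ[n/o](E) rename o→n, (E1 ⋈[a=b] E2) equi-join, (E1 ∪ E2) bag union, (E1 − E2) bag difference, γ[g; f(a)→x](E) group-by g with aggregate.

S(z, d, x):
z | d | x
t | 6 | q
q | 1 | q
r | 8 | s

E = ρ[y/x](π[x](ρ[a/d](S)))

Subexpression sizes:
  S → 3
  ρ[a/d](S) → 3
  π[x](ρ[a/d](S)) → 3
  ρ[y/x](π[x](ρ[a/d](S))) → 3

|E| = 3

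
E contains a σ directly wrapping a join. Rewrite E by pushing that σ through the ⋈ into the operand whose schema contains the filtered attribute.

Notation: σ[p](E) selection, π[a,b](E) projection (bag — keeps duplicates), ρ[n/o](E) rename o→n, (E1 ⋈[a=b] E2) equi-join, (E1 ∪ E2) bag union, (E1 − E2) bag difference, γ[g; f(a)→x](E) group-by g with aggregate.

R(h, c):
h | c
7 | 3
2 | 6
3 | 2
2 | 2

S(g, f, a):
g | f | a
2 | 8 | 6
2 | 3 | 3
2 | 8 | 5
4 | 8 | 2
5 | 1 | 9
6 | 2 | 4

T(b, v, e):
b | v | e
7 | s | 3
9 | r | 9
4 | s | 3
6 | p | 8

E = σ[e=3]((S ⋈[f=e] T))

σ filters on e, owned by the right side.
E' = (S ⋈[f=e] σ[e=3](T))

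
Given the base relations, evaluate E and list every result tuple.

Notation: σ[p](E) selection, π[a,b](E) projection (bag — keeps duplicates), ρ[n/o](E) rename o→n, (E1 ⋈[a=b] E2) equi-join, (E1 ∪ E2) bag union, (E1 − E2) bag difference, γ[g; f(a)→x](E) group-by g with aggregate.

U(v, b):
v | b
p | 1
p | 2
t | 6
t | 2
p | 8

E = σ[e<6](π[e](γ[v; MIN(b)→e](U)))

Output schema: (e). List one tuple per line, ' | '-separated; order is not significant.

Per-node cardinality:
  U → 5
  γ[v; MIN(b)→e](U) → 2
  π[e](γ[v; MIN(b)→e](U)) → 2
  σ[e<6](π[e](γ[v; MIN(b)→e](U))) → 2

== RESULT ==
e
1
2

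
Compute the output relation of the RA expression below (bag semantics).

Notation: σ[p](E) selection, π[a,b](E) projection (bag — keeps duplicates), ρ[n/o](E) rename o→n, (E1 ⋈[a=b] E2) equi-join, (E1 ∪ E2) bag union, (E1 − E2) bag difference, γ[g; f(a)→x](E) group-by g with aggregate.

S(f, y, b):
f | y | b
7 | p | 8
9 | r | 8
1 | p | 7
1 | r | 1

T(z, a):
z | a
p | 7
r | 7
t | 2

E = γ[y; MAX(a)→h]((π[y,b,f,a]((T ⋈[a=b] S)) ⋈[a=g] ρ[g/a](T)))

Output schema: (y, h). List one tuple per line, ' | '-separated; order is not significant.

Per-node cardinality:
  T → 3
  S → 4
  (T ⋈[a=b] S) → 2
  π[y,b,f,a]((T ⋈[a=b] S)) → 2
  T → 3
  ρ[g/a](T) → 3
  (π[y,b,f,a]((T ⋈[a=b] S)) ⋈[a=g] ρ[g/a](T)) → 4
  γ[y; MAX(a)→h]((π[y,b,f,a]((T ⋈[a=b] S)) ⋈[a=g] ρ[g/a](T))) → 1

== RESULT ==
y | h
p | 7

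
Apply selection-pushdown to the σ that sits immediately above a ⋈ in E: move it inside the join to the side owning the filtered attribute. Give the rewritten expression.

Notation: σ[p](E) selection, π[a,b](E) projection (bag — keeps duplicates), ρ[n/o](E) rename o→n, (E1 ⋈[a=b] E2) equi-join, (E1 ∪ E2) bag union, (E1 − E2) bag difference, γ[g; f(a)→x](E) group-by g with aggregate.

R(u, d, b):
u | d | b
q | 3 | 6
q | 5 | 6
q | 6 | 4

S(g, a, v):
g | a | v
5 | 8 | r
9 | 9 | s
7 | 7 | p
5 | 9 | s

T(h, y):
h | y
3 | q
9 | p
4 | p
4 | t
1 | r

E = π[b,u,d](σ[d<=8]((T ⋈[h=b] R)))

σ filters on d, owned by the right side.
E' = π[b,u,d]((T ⋈[h=b] σ[d<=8](R)))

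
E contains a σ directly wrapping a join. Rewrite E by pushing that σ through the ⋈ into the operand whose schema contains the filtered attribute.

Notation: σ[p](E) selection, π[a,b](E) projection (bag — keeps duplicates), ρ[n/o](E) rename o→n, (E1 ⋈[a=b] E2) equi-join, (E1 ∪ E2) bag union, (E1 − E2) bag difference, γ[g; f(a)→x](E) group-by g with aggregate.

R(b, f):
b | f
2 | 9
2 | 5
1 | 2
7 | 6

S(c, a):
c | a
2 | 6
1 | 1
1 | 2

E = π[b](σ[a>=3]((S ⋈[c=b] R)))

σ filters on a, owned by the left side.
E' = π[b]((σ[a>=3](S) ⋈[c=b] R))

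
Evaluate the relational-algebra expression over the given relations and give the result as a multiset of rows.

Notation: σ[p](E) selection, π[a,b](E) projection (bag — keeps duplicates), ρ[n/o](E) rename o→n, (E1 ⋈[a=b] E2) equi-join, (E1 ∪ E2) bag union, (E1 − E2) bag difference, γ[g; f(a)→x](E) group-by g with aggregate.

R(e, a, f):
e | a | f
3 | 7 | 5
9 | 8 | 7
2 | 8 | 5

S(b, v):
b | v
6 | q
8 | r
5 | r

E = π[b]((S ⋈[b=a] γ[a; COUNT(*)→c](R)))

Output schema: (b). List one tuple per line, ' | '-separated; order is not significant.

Per-node cardinality:
  S → 3
  R → 3
  γ[a; COUNT(*)→c](R) → 2
  (S ⋈[b=a] γ[a; COUNT(*)→c](R)) → 1
  π[b]((S ⋈[b=a] γ[a; COUNT(*)→c](R))) → 1

== RESULT ==
b
8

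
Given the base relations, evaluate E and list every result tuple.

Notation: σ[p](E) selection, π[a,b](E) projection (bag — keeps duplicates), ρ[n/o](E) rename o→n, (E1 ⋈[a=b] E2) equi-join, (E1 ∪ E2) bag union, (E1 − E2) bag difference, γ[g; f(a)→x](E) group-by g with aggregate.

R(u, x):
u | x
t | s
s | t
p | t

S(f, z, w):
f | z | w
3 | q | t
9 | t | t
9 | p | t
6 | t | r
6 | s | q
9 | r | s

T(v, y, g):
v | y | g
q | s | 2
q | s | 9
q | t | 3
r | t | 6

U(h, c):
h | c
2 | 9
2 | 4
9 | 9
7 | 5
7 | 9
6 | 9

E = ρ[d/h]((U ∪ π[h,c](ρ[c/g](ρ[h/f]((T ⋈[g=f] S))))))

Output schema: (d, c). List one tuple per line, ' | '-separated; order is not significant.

Subexpression sizes:
  U → 6
  T → 4
  S → 6
  (T ⋈[g=f] S) → 6
  ρ[h/f]((T ⋈[g=f] S)) → 6
  ρ[c/g](ρ[h/f]((T ⋈[g=f] S))) → 6
  π[h,c](ρ[c/g](ρ[h/f]((T ⋈[g=f] S)))) → 6
  (U ∪ π[h,c](ρ[c/g](ρ[h/f]((T ⋈[g=f] S))))) → 12
  ρ[d/h]((U ∪ π[h,c](ρ[c/g](ρ[h/f]((T ⋈[g=f] S)))))) → 12

== RESULT ==
d | c
2 | 4
2 | 9
3 | 3
6 | 6
6 | 6
6 | 9
7 | 5
7 | 9
9 | 9
9 | 9
9 | 9
9 | 9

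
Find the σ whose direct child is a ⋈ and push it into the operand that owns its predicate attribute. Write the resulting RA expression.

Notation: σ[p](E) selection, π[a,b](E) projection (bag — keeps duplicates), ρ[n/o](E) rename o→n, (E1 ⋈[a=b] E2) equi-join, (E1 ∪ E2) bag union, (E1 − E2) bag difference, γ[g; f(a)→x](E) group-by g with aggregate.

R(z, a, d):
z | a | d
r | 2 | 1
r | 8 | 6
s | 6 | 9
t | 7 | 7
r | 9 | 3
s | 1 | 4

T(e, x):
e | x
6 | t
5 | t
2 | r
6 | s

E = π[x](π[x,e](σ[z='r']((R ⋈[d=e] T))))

σ filters on z, owned by the left side.
E' = π[x](π[x,e]((σ[z='r'](R) ⋈[d=e] T)))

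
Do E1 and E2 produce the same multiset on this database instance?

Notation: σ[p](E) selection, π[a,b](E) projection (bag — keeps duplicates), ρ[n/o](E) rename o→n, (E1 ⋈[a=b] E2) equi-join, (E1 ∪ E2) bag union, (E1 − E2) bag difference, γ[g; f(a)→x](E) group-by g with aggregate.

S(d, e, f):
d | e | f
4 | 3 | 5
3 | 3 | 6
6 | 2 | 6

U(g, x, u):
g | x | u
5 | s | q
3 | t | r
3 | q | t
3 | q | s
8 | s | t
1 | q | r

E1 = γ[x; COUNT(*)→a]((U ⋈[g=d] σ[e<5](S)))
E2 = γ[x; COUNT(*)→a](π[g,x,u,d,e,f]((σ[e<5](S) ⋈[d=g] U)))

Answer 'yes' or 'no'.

E1 subexpression sizes:
  U → 6
  S → 3
  σ[e<5](S) → 3
  (U ⋈[g=d] σ[e<5](S)) → 3
  γ[x; COUNT(*)→a]((U ⋈[g=d] σ[e<5](S))) → 2
E2 subexpression sizes:
  S → 3
  σ[e<5](S) → 3
  U → 6
  (σ[e<5](S) ⋈[d=g] U) → 3
  π[g,x,u,d,e,f]((σ[e<5](S) ⋈[d=g] U)) → 3
  γ[x; COUNT(*)→a](π[g,x,u,d,e,f]((σ[e<5](S) ⋈[d=g] U))) → 2

E1 and E2 produce the same multiset:
x | a
q | 2
t | 1

yes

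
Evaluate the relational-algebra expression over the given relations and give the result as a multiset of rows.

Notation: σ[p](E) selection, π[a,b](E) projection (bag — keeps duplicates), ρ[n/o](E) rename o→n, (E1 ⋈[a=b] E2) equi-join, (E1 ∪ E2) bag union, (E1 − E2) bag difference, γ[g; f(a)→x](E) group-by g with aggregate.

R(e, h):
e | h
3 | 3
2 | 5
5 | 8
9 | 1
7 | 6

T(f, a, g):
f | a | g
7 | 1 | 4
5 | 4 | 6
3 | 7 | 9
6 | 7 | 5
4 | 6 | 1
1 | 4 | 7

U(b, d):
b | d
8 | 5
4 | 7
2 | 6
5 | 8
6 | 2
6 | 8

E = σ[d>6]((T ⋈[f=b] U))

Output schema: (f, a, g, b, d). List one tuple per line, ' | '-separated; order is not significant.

Subexpression sizes:
  T → 6
  U → 6
  (T ⋈[f=b] U) → 4
  σ[d>6]((T ⋈[f=b] U)) → 3

== RESULT ==
f | a | g | b | d
4 | 6 | 1 | 4 | 7
5 | 4 | 6 | 5 | 8
6 | 7 | 5 | 6 | 8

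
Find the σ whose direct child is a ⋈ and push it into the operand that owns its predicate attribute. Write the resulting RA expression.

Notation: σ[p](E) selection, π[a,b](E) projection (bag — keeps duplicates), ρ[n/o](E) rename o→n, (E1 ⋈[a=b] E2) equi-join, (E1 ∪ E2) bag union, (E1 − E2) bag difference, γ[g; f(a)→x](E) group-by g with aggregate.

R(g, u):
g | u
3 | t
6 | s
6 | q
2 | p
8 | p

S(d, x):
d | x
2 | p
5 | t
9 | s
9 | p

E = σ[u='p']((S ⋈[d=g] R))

σ filters on u, owned by the right side.
E' = (S ⋈[d=g] σ[u='p'](R))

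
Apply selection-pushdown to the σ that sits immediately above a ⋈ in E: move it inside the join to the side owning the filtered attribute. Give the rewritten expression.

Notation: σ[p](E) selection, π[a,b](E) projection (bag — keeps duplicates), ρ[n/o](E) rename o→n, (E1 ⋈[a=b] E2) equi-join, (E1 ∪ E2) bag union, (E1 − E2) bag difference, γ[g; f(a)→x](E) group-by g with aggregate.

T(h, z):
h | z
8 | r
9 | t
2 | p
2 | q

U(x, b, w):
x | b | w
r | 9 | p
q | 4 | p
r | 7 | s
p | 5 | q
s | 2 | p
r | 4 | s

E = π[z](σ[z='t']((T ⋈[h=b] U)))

σ filters on z, owned by the left side.
E' = π[z]((σ[z='t'](T) ⋈[h=b] U))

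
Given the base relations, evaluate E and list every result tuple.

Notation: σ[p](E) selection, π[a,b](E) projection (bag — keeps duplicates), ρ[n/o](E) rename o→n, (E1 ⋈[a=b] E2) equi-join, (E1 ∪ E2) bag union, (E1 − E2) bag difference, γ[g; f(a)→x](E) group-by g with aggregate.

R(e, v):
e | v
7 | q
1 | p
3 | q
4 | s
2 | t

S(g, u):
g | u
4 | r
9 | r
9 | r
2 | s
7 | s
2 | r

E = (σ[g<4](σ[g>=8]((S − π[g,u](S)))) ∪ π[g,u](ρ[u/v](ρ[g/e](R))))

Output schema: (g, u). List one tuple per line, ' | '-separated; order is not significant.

Stepwise |·|:
  S → 6
  S → 6
  π[g,u](S) → 6
  (S − π[g,u](S)) → 0
  σ[g>=8]((S − π[g,u](S))) → 0
  σ[g<4](σ[g>=8]((S − π[g,u](S)))) → 0
  R → 5
  ρ[g/e](R) → 5
  ρ[u/v](ρ[g/e](R)) → 5
  π[g,u](ρ[u/v](ρ[g/e](R))) → 5
  (σ[g<4](σ[g>=8]((S − π[g,u](S)))) ∪ π[g,u](ρ[u/v](ρ[g/e](R)))) → 5

== RESULT ==
g | u
1 | p
2 | t
3 | q
4 | s
7 | q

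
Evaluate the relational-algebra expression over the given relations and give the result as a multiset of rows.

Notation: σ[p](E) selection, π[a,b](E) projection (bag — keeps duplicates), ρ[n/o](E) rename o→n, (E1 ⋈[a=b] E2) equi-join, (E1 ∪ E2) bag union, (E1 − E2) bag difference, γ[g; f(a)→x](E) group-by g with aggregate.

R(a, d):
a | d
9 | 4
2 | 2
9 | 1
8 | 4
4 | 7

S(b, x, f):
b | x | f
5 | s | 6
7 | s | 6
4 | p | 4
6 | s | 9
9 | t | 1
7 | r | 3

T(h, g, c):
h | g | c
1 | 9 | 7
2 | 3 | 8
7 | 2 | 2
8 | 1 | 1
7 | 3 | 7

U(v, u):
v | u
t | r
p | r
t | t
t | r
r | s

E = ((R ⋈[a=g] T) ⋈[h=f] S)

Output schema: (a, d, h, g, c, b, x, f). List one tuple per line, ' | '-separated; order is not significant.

Per-node cardinality:
  R → 5
  T → 5
  (R ⋈[a=g] T) → 3
  S → 6
  ((R ⋈[a=g] T) ⋈[h=f] S) → 2

== RESULT ==
a | d | h | g | c | b | x | f
9 | 1 | 1 | 9 | 7 | 9 | t | 1
9 | 4 | 1 | 9 | 7 | 9 | t | 1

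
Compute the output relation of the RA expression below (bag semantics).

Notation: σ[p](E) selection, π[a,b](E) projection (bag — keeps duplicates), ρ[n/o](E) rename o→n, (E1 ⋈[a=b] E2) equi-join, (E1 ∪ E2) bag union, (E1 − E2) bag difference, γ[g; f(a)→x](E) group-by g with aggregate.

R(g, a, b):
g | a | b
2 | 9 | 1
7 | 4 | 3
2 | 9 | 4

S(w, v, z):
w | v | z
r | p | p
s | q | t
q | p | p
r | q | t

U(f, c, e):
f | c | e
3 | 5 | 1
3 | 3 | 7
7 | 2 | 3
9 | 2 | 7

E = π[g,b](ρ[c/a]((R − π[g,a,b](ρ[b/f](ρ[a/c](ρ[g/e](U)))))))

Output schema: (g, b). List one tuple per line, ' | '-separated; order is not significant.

Stepwise |·|:
  R → 3
  U → 4
  ρ[g/e](U) → 4
  ρ[a/c](ρ[g/e](U)) → 4
  ρ[b/f](ρ[a/c](ρ[g/e](U))) → 4
  π[g,a,b](ρ[b/f](ρ[a/c](ρ[g/e](U)))) → 4
  (R − π[g,a,b](ρ[b/f](ρ[a/c](ρ[g/e](U))))) → 3
  ρ[c/a]((R − π[g,a,b](ρ[b/f](ρ[a/c](ρ[g/e](U)))))) → 3
  π[g,b](ρ[c/a]((R − π[g,a,b](ρ[b/f](ρ[a/c](ρ[g/e](U))))))) → 3

== RESULT ==
g | b
2 | 1
2 | 4
7 | 3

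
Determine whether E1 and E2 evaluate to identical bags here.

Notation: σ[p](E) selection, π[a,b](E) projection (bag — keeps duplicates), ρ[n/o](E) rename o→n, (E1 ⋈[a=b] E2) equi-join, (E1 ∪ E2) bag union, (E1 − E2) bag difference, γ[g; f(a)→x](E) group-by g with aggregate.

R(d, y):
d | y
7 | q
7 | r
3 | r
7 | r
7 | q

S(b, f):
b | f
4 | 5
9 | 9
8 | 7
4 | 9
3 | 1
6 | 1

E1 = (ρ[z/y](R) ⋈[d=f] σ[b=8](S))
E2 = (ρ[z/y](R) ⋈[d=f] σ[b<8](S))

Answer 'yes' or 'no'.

E1 subexpression sizes:
  R → 5
  ρ[z/y](R) → 5
  S → 6
  σ[b=8](S) → 1
  (ρ[z/y](R) ⋈[d=f] σ[b=8](S)) → 4
E2 subexpression sizes:
  R → 5
  ρ[z/y](R) → 5
  S → 6
  σ[b<8](S) → 4
  (ρ[z/y](R) ⋈[d=f] σ[b<8](S)) → 0

E1 result:
d | z | b | f
7 | q | 8 | 7
7 | q | 8 | 7
7 | r | 8 | 7
7 | r | 8 | 7
E2 result:
d | z | b | f
(0 rows)
Witness: (7, 'q', 8, 7) appears 2× in E1 but 0× in E2.

no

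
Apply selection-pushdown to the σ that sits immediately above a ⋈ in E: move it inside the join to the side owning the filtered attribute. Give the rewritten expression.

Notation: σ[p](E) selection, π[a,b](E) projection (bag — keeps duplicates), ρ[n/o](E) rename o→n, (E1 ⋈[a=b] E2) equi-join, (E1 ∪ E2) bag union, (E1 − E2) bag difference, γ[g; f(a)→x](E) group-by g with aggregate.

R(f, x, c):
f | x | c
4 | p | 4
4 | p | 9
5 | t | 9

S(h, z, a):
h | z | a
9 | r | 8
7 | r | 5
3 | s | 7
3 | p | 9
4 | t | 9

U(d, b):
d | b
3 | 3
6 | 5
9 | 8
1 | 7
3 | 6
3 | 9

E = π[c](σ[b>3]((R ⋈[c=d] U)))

σ filters on b, owned by the right side.
E' = π[c]((R ⋈[c=d] σ[b>3](U)))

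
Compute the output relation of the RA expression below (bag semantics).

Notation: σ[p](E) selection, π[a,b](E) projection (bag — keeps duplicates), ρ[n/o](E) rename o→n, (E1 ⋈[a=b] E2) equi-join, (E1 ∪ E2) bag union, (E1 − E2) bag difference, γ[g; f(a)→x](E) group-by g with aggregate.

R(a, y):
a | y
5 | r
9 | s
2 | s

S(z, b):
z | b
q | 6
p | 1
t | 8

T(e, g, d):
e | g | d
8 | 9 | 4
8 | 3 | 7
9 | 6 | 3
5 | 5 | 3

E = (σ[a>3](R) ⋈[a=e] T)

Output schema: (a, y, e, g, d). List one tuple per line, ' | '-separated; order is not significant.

Row counts bottom-up:
  R → 3
  σ[a>3](R) → 2
  T → 4
  (σ[a>3](R) ⋈[a=e] T) → 2

== RESULT ==
a | y | e | g | d
5 | r | 5 | 5 | 3
9 | s | 9 | 6 | 3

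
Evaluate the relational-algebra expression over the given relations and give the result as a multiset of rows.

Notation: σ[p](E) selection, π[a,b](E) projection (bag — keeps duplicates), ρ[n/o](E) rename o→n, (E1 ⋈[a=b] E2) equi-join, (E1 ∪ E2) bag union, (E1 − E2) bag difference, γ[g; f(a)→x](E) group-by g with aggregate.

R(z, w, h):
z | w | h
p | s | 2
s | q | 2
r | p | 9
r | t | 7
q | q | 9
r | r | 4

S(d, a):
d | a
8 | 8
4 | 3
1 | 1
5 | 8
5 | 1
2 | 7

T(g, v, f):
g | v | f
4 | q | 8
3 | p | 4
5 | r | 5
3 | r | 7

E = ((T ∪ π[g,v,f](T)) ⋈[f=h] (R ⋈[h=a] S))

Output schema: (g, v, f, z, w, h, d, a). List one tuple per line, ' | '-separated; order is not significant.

Row counts bottom-up:
  T → 4
  T → 4
  π[g,v,f](T) → 4
  (T ∪ π[g,v,f](T)) → 8
  R → 6
  S → 6
  (R ⋈[h=a] S) → 1
  ((T ∪ π[g,v,f](T)) ⋈[f=h] (R ⋈[h=a] S)) → 2

== RESULT ==
g | v | f | z | w | h | d | a
3 | r | 7 | r | t | 7 | 2 | 7
3 | r | 7 | r | t | 7 | 2 | 7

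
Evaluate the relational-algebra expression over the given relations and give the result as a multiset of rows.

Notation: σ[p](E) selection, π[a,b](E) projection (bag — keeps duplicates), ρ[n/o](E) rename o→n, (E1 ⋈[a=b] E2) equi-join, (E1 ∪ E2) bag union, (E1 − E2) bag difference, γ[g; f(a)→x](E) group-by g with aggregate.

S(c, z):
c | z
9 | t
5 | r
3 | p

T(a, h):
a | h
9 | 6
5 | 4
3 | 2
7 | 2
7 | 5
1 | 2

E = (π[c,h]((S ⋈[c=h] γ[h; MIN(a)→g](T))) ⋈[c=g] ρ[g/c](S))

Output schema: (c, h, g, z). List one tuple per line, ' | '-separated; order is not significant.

Row counts bottom-up:
  S → 3
  T → 6
  γ[h; MIN(a)→g](T) → 4
  (S ⋈[c=h] γ[h; MIN(a)→g](T)) → 1
  π[c,h]((S ⋈[c=h] γ[h; MIN(a)→g](T))) → 1
  S → 3
  ρ[g/c](S) → 3
  (π[c,h]((S ⋈[c=h] γ[h; MIN(a)→g](T))) ⋈[c=g] ρ[g/c](S)) → 1

== RESULT ==
c | h | g | z
5 | 5 | 5 | r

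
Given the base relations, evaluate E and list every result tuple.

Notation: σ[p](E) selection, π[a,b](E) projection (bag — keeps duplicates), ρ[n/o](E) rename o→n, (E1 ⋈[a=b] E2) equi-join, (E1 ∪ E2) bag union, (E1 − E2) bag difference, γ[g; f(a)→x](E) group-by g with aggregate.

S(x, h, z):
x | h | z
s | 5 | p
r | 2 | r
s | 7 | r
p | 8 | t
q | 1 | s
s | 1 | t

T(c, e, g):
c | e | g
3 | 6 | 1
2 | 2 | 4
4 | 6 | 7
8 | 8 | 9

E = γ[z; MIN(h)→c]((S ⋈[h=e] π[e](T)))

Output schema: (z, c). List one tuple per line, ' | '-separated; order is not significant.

Row counts bottom-up:
  S → 6
  T → 4
  π[e](T) → 4
  (S ⋈[h=e] π[e](T)) → 2
  γ[z; MIN(h)→c]((S ⋈[h=e] π[e](T))) → 2

== RESULT ==
z | c
r | 2
t | 8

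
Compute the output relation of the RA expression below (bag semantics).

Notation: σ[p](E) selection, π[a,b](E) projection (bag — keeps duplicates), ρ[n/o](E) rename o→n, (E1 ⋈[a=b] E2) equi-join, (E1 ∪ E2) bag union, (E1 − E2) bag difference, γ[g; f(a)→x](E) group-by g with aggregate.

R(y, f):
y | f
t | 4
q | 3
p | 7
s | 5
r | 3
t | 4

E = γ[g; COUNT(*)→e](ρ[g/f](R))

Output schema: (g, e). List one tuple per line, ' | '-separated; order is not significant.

Per-node cardinality:
  R → 6
  ρ[g/f](R) → 6
  γ[g; COUNT(*)→e](ρ[g/f](R)) → 4

== RESULT ==
g | e
3 | 2
4 | 2
5 | 1
7 | 1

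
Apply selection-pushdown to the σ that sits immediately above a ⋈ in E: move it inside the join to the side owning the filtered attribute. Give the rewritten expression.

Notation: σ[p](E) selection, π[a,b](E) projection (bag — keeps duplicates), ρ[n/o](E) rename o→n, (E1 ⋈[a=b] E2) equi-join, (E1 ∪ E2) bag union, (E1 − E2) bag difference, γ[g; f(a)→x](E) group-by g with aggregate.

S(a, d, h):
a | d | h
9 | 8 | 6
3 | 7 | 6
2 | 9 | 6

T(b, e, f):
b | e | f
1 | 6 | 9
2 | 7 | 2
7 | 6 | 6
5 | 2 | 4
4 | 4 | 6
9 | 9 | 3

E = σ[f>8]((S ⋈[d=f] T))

σ filters on f, owned by the right side.
E' = (S ⋈[d=f] σ[f>8](T))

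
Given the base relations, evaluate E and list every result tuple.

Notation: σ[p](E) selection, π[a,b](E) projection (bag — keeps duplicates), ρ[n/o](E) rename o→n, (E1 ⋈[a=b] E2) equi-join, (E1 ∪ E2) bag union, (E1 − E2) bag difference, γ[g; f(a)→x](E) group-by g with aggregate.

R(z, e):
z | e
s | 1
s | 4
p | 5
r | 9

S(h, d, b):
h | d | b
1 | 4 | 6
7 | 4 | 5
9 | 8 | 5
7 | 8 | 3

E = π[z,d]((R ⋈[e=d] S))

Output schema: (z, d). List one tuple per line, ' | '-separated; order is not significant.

Per-node cardinality:
  R → 4
  S → 4
  (R ⋈[e=d] S) → 2
  π[z,d]((R ⋈[e=d] S)) → 2

== RESULT ==
z | d
s | 4
s | 4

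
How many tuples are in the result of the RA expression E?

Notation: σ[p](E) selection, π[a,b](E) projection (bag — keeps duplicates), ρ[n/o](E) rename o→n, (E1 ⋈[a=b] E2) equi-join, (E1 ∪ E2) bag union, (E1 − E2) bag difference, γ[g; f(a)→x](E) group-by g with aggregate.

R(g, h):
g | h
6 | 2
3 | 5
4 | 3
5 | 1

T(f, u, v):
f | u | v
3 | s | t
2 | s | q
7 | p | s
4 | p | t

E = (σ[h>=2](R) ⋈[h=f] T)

Stepwise |·|:
  R → 4
  σ[h>=2](R) → 3
  T → 4
  (σ[h>=2](R) ⋈[h=f] T) → 2

|E| = 2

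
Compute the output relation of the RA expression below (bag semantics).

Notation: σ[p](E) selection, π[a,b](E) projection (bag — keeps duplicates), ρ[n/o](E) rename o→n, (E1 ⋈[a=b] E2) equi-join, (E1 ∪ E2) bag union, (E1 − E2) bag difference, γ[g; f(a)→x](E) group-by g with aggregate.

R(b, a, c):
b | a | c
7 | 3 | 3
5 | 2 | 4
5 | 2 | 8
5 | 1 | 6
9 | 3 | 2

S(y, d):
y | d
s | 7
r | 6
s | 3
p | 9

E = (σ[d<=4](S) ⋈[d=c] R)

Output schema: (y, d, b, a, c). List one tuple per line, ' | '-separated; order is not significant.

Per-node cardinality:
  S → 4
  σ[d<=4](S) → 1
  R → 5
  (σ[d<=4](S) ⋈[d=c] R) → 1

== RESULT ==
y | d | b | a | c
s | 3 | 7 | 3 | 3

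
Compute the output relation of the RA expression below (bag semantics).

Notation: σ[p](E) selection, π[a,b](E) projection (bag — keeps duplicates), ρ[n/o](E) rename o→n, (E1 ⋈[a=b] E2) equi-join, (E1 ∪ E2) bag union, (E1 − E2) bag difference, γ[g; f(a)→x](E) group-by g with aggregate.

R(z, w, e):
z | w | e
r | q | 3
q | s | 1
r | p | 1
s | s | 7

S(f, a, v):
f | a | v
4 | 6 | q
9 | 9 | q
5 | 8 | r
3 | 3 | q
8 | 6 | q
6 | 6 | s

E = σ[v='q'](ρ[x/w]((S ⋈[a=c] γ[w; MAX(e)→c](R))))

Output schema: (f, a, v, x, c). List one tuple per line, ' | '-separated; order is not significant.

Row counts bottom-up:
  S → 6
  R → 4
  γ[w; MAX(e)→c](R) → 3
  (S ⋈[a=c] γ[w; MAX(e)→c](R)) → 1
  ρ[x/w]((S ⋈[a=c] γ[w; MAX(e)→c](R))) → 1
  σ[v='q'](ρ[x/w]((S ⋈[a=c] γ[w; MAX(e)→c](R)))) → 1

== RESULT ==
f | a | v | x | c
3 | 3 | q | q | 3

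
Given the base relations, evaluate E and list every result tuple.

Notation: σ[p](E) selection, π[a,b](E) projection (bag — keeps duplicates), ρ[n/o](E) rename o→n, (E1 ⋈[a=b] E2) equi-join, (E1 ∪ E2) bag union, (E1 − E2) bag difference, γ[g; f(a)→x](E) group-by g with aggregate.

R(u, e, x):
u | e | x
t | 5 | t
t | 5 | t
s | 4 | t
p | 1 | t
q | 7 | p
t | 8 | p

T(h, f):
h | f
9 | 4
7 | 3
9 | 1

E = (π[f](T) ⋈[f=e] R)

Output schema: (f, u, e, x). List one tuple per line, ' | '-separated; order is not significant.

Row counts bottom-up:
  T → 3
  π[f](T) → 3
  R → 6
  (π[f](T) ⋈[f=e] R) → 2

== RESULT ==
f | u | e | x
1 | p | 1 | t
4 | s | 4 | t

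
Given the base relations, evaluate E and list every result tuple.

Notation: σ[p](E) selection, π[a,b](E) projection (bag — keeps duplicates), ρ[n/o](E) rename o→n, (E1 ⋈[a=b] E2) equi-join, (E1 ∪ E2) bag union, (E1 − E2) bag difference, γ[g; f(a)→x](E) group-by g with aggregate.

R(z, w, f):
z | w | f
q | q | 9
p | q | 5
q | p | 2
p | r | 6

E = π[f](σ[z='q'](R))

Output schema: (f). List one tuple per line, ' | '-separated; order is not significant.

Stepwise |·|:
  R → 4
  σ[z='q'](R) → 2
  π[f](σ[z='q'](R)) → 2

== RESULT ==
f
2
9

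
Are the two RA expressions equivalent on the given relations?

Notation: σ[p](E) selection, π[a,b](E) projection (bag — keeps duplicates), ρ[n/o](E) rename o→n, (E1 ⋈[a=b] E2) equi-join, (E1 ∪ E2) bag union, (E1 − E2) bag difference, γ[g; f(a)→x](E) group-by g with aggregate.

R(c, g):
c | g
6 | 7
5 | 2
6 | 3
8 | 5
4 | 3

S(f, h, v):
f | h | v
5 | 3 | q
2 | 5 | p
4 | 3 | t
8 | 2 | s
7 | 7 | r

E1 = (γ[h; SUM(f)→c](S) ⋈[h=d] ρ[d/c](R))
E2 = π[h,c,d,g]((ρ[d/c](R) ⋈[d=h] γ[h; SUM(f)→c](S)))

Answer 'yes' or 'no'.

E1 row counts bottom-up:
  S → 5
  γ[h; SUM(f)→c](S) → 4
  R → 5
  ρ[d/c](R) → 5
  (γ[h; SUM(f)→c](S) ⋈[h=d] ρ[d/c](R)) → 1
E2 row counts bottom-up:
  R → 5
  ρ[d/c](R) → 5
  S → 5
  γ[h; SUM(f)→c](S) → 4
  (ρ[d/c](R) ⋈[d=h] γ[h; SUM(f)→c](S)) → 1
  π[h,c,d,g]((ρ[d/c](R) ⋈[d=h] γ[h; SUM(f)→c](S))) → 1

E1 and E2 produce the same multiset:
h | c | d | g
5 | 2 | 5 | 2

yes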